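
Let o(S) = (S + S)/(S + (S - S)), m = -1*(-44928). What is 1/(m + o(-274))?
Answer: 1/44930 ≈ 2.2257e-5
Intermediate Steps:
m = 44928
o(S) = 2 (o(S) = (2*S)/(S + 0) = (2*S)/S = 2)
1/(m + o(-274)) = 1/(44928 + 2) = 1/44930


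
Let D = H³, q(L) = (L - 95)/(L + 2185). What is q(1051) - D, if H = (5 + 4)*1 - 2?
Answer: -277248/809 ≈ -342.70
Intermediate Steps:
q(L) = (-95 + L)/(2185 + L)
H = 7 (H = 9*1 - 2 = 9 - 2 = 7)
D = 343 (D = 7³ = 343)
q(1051) - D = (-95 + 1051)/(2185 + 1051) - 1*343 = 956/3236 - 343 = (1/3236)*956 - 343 = 239/809 - 343 = -277248/809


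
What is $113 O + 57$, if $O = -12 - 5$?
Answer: $-1864$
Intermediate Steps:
$O = -17$
$113 O + 57 = 113 \left(-17\right) + 57 = -1921 + 57 = -1864$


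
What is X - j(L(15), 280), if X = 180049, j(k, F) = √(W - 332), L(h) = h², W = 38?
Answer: 180049 - 7*I*√6 ≈ 1.8005e+5 - 17.146*I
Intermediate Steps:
j(k, F) = 7*I*√6 (j(k, F) = √(38 - 332) = √(-294) = 7*I*√6)
X - j(L(15), 280) = 180049 - 7*I*√6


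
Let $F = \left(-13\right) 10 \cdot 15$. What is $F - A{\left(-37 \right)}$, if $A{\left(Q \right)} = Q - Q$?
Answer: $-1950$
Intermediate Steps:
$A{\left(Q \right)} = 0$
$F = -1950$ ($F = \left(-130\right) 15 = -1950$)
$F - A{\left(-37 \right)} = -1950 - 0 = -1950 + 0 = -1950$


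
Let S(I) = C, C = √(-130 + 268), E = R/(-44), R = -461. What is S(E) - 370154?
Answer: -370154 + √138 ≈ -3.7014e+5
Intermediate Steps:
E = 461/44 (E = -461/(-44) = -461*(-1/44) = 461/44 ≈ 10.477)
C = √138 ≈ 11.747
S(I) = √138
S(E) - 370154 = √138 - 370154 = -370154 + √138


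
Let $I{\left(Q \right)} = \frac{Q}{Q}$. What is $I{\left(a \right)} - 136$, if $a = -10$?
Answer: $-135$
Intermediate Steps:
$I{\left(Q \right)} = 1$
$I{\left(a \right)} - 136 = 1 - 136 = -135$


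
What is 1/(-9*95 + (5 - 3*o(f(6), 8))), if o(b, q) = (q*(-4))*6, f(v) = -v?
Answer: -1/274 ≈ -0.0036496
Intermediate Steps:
o(b, q) = -24*q (o(b, q) = -4*q*6 = -24*q)
1/(-9*95 + (5 - 3*o(f(6), 8))) = 1/(-9*95 + (5 - (-72)*8)) = 1/(-855 + (5 - 3*(-192))) = 1/(-855 + (5 + 576)) = 1/(-855 + 581) = 1/(-274) = -1/274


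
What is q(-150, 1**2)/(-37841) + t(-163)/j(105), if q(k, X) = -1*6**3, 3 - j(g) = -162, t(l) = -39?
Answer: -480053/2081255 ≈ -0.23066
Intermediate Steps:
j(g) = 165 (j(g) = 3 - 1*(-162) = 3 + 162 = 165)
q(k, X) = -216 (q(k, X) = -1*216 = -216)
q(-150, 1**2)/(-37841) + t(-163)/j(105) = -216/(-37841) - 39/165 = -216*(-1/37841) - 39*1/165 = 216/37841 - 13/55 = -480053/2081255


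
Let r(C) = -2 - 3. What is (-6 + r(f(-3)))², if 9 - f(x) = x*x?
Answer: 121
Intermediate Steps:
f(x) = 9 - x² (f(x) = 9 - x*x = 9 - x²)
r(C) = -5
(-6 + r(f(-3)))² = (-6 - 5)² = (-11)² = 121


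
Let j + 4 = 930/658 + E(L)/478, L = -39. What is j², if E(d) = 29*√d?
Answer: 161918144725/24731336644 - 24679*I*√39/78631 ≈ 6.5471 - 1.96*I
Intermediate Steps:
j = -851/329 + 29*I*√39/478 (j = -4 + (930/658 + (29*√(-39))/478) = -4 + (930*(1/658) + (29*(I*√39))*(1/478)) = -4 + (465/329 + (29*I*√39)*(1/478)) = -4 + (465/329 + 29*I*√39/478) = -851/329 + 29*I*√39/478 ≈ -2.5866 + 0.37888*I)
j² = (-851/329 + 29*I*√39/478)²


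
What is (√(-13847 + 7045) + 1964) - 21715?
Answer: -19751 + I*√6802 ≈ -19751.0 + 82.474*I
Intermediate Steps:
(√(-13847 + 7045) + 1964) - 21715 = (√(-6802) + 1964) - 21715 = (I*√6802 + 1964) - 21715 = (1964 + I*√6802) - 21715 = -19751 + I*√6802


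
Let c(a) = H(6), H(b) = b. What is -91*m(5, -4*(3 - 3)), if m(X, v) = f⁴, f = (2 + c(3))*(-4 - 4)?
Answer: -1526726656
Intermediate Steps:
c(a) = 6
f = -64 (f = (2 + 6)*(-4 - 4) = 8*(-8) = -64)
m(X, v) = 16777216 (m(X, v) = (-64)⁴ = 16777216)
-91*m(5, -4*(3 - 3)) = -91*16777216 = -1526726656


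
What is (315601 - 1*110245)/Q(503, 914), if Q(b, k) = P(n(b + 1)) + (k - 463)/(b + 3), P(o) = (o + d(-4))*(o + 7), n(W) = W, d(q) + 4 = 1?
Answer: 9446376/11776547 ≈ 0.80213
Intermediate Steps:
d(q) = -3 (d(q) = -4 + 1 = -3)
P(o) = (-3 + o)*(7 + o) (P(o) = (o - 3)*(o + 7) = (-3 + o)*(7 + o))
Q(b, k) = -17 + (1 + b)**2 + 4*b + (-463 + k)/(3 + b) (Q(b, k) = (-21 + (b + 1)**2 + 4*(b + 1)) + (k - 463)/(b + 3) = (-21 + (1 + b)**2 + 4*(1 + b)) + (-463 + k)/(3 + b) = (-21 + (1 + b)**2 + (4 + 4*b)) + (-463 + k)/(3 + b) = (-17 + (1 + b)**2 + 4*b) + (-463 + k)/(3 + b) = -17 + (1 + b)**2 + 4*b + (-463 + k)/(3 + b))
(315601 - 1*110245)/Q(503, 914) = (315601 - 1*110245)/(((-511 + 914 + 503**3 + 2*503 + 9*503**2)/(3 + 503))) = (315601 - 110245)/(((-511 + 914 + 127263527 + 1006 + 9*253009)/506)) = 205356/(((-511 + 914 + 127263527 + 1006 + 2277081)/506)) = 205356/(((1/506)*129542017)) = 205356/(11776547/46) = 205356*(46/11776547) = 9446376/11776547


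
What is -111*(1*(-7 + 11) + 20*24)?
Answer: -53724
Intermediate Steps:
-111*(1*(-7 + 11) + 20*24) = -111*(1*4 + 480) = -111*(4 + 480) = -111*484 = -53724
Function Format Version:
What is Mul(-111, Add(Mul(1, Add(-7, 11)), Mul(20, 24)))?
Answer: -53724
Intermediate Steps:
Mul(-111, Add(Mul(1, Add(-7, 11)), Mul(20, 24))) = Mul(-111, Add(Mul(1, 4), 480)) = Mul(-111, Add(4, 480)) = Mul(-111, 484) = -53724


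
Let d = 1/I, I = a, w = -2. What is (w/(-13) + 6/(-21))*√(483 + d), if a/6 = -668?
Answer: -√1939734726/15197 ≈ -2.8981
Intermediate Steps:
a = -4008 (a = 6*(-668) = -4008)
I = -4008
d = -1/4008 (d = 1/(-4008) = -1/4008 ≈ -0.00024950)
(w/(-13) + 6/(-21))*√(483 + d) = (-2/(-13) + 6/(-21))*√(483 - 1/4008) = (-2*(-1/13) + 6*(-1/21))*√(1935863/4008) = (2/13 - 2/7)*(√1939734726/2004) = -√1939734726/15197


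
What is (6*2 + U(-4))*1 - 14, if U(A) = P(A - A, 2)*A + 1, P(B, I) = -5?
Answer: 19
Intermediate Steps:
U(A) = 1 - 5*A (U(A) = -5*A + 1 = 1 - 5*A)
(6*2 + U(-4))*1 - 14 = (6*2 + (1 - 5*(-4)))*1 - 14 = (12 + (1 + 20))*1 - 14 = (12 + 21)*1 - 14 = 33*1 - 14 = 33 - 14 = 19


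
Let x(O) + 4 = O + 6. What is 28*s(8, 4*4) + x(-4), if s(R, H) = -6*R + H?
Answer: -898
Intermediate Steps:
x(O) = 2 + O (x(O) = -4 + (O + 6) = -4 + (6 + O) = 2 + O)
s(R, H) = H - 6*R
28*s(8, 4*4) + x(-4) = 28*(4*4 - 6*8) + (2 - 4) = 28*(16 - 48) - 2 = 28*(-32) - 2 = -896 - 2 = -898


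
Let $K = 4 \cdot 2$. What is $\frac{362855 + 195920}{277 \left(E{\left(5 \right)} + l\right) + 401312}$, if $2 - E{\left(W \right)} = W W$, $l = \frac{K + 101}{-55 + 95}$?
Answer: $\frac{3193000}{2261119} \approx 1.4121$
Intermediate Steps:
$K = 8$
$l = \frac{109}{40}$ ($l = \frac{8 + 101}{-55 + 95} = \frac{109}{40} \approx 2.725$)
$E{\left(W \right)} = 2 - W^{2}$ ($E{\left(W \right)} = 2 - W W = 2 - W^{2}$)
$\frac{362855 + 195920}{277 \left(E{\left(5 \right)} + l\right) + 401312} = \frac{362855 + 195920}{277 \left(\left(2 - 5^{2}\right) + \frac{109}{40}\right) + 401312} = \frac{558775}{277 \left(\left(2 - 25\right) + \frac{109}{40}\right) + 401312} = \frac{558775}{277 \left(-23 + \frac{109}{40}\right) + 401312} = \frac{558775}{277 \left(- \frac{811}{40}\right) + 401312} = \frac{558775}{- \frac{224647}{40} + 401312} = \frac{558775}{\frac{15827833}{40}} = 558775 \cdot \frac{40}{15827833} = \frac{3193000}{2261119}$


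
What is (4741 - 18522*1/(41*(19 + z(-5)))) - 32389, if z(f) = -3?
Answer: -9077805/328 ≈ -27676.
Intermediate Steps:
(4741 - 18522*1/(41*(19 + z(-5)))) - 32389 = (4741 - 18522*1/(41*(19 - 3))) - 32389 = (4741 - 18522/(16*41)) - 32389 = (4741 - 18522/656) - 32389 = (4741 - 18522*1/656) - 32389 = (4741 - 9261/328) - 32389 = 1545787/328 - 32389 = -9077805/328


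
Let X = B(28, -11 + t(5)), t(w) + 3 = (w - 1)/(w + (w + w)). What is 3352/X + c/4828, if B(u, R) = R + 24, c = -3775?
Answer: 121085245/371756 ≈ 325.71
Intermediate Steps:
t(w) = -3 + (-1 + w)/(3*w) (t(w) = -3 + (w - 1)/(w + (w + w)) = -3 + (-1 + w)/(w + 2*w) = -3 + (-1 + w)/((3*w)) = -3 + (-1 + w)*(1/(3*w)) = -3 + (-1 + w)/(3*w))
B(u, R) = 24 + R
X = 154/15 (X = 24 + (-11 + (1/3)*(-1 - 8*5)/5) = 24 + (-11 + (1/3)*(1/5)*(-1 - 40)) = 24 + (-11 + (1/3)*(1/5)*(-41)) = 24 + (-11 - 41/15) = 24 - 206/15 = 154/15 ≈ 10.267)
3352/X + c/4828 = 3352/(154/15) - 3775/4828 = 3352*(15/154) - 3775*1/4828 = 25140/77 - 3775/4828 = 121085245/371756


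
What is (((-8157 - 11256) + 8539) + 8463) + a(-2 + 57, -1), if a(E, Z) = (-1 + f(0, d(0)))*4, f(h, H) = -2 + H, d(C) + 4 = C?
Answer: -2439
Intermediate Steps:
d(C) = -4 + C
a(E, Z) = -28 (a(E, Z) = (-1 + (-2 + (-4 + 0)))*4 = (-1 + (-2 - 4))*4 = (-1 - 6)*4 = -7*4 = -28)
(((-8157 - 11256) + 8539) + 8463) + a(-2 + 57, -1) = (((-8157 - 11256) + 8539) + 8463) - 28 = ((-19413 + 8539) + 8463) - 28 = (-10874 + 8463) - 28 = -2411 - 28 = -2439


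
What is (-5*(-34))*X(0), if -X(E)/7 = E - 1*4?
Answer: 4760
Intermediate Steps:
X(E) = 28 - 7*E (X(E) = -7*(E - 1*4) = -7*(E - 4) = -7*(-4 + E) = 28 - 7*E)
(-5*(-34))*X(0) = (-5*(-34))*(28 - 7*0) = 170*(28 + 0) = 170*28 = 4760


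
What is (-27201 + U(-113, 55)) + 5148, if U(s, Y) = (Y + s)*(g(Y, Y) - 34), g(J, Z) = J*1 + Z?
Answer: -26461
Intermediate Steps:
g(J, Z) = J + Z
U(s, Y) = (-34 + 2*Y)*(Y + s) (U(s, Y) = (Y + s)*((Y + Y) - 34) = (Y + s)*(2*Y - 34) = (Y + s)*(-34 + 2*Y) = (-34 + 2*Y)*(Y + s))
(-27201 + U(-113, 55)) + 5148 = (-27201 + (-34*55 - 34*(-113) + 2*55² + 2*55*(-113))) + 5148 = (-27201 + (-1870 + 3842 + 2*3025 - 12430)) + 5148 = (-27201 + (-1870 + 3842 + 6050 - 12430)) + 5148 = (-27201 - 4408) + 5148 = -31609 + 5148 = -26461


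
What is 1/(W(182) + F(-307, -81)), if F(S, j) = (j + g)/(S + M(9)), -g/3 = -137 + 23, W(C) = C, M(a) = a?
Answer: 298/53975 ≈ 0.0055211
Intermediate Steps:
g = 342 (g = -3*(-137 + 23) = -3*(-114) = 342)
F(S, j) = (342 + j)/(9 + S) (F(S, j) = (j + 342)/(S + 9) = (342 + j)/(9 + S))
1/(W(182) + F(-307, -81)) = 1/(182 + (342 - 81)/(9 - 307)) = 1/(182 + 261/(-298)) = 1/(182 - 1/298*261) = 1/(182 - 261/298) = 1/(53975/298) = 298/53975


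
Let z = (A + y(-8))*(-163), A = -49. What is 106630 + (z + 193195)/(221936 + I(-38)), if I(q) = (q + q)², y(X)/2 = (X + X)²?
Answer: 4046841381/37952 ≈ 1.0663e+5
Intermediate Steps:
y(X) = 8*X² (y(X) = 2*(X + X)² = 2*(2*X)² = 2*(4*X²) = 8*X²)
I(q) = 4*q² (I(q) = (2*q)² = 4*q²)
z = -75469 (z = (-49 + 8*(-8)²)*(-163) = (-49 + 8*64)*(-163) = (-49 + 512)*(-163) = 463*(-163) = -75469)
106630 + (z + 193195)/(221936 + I(-38)) = 106630 + (-75469 + 193195)/(221936 + 4*(-38)²) = 106630 + 117726/(221936 + 4*1444) = 106630 + 117726/(221936 + 5776) = 106630 + 117726/227712 = 106630 + 117726*(1/227712) = 106630 + 19621/37952 = 4046841381/37952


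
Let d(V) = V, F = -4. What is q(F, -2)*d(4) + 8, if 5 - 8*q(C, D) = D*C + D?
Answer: 15/2 ≈ 7.5000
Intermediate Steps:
q(C, D) = 5/8 - D/8 - C*D/8 (q(C, D) = 5/8 - (D*C + D)/8 = 5/8 - (C*D + D)/8 = 5/8 - (D + C*D)/8 = 5/8 + (-D/8 - C*D/8) = 5/8 - D/8 - C*D/8)
q(F, -2)*d(4) + 8 = (5/8 - ⅛*(-2) - ⅛*(-4)*(-2))*4 + 8 = (5/8 + ¼ - 1)*4 + 8 = -⅛*4 + 8 = -½ + 8 = 15/2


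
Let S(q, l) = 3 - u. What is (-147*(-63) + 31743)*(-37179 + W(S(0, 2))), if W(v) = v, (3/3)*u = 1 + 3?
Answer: -1524528720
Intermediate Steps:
u = 4 (u = 1 + 3 = 4)
S(q, l) = -1 (S(q, l) = 3 - 1*4 = 3 - 4 = -1)
(-147*(-63) + 31743)*(-37179 + W(S(0, 2))) = (-147*(-63) + 31743)*(-37179 - 1) = (9261 + 31743)*(-37180) = 41004*(-37180) = -1524528720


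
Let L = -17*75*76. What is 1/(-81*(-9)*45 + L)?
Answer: -1/64095 ≈ -1.5602e-5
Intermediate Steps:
L = -96900 (L = -1275*76 = -96900)
1/(-81*(-9)*45 + L) = 1/(-81*(-9)*45 - 96900) = 1/(729*45 - 96900) = 1/(32805 - 96900) = 1/(-64095) = -1/64095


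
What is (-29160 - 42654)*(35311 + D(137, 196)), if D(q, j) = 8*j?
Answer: -2648428506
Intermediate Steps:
(-29160 - 42654)*(35311 + D(137, 196)) = (-29160 - 42654)*(35311 + 8*196) = -71814*(35311 + 1568) = -71814*36879 = -2648428506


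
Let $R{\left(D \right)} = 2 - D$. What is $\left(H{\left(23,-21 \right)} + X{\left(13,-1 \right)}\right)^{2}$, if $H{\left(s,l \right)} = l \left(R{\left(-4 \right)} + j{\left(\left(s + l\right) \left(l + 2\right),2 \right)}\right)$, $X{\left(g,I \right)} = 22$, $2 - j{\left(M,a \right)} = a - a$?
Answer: $21316$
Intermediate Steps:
$j{\left(M,a \right)} = 2$ ($j{\left(M,a \right)} = 2 - \left(a - a\right) = 2 - 0 = 2 + 0 = 2$)
$H{\left(s,l \right)} = 8 l$ ($H{\left(s,l \right)} = l \left(\left(2 - -4\right) + 2\right) = l \left(\left(2 + 4\right) + 2\right) = l \left(6 + 2\right) = l 8 = 8 l$)
$\left(H{\left(23,-21 \right)} + X{\left(13,-1 \right)}\right)^{2} = \left(8 \left(-21\right) + 22\right)^{2} = \left(-168 + 22\right)^{2} = \left(-146\right)^{2} = 21316$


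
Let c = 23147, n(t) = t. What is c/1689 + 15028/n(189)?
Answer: 9919025/106407 ≈ 93.218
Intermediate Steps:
c/1689 + 15028/n(189) = 23147/1689 + 15028/189 = 9919025/106407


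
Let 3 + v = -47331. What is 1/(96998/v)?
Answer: -23667/48499 ≈ -0.48799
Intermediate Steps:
v = -47334 (v = -3 - 47331 = -47334)
1/(96998/v) = 1/(96998/(-47334)) = 1/(96998*(-1/47334)) = 1/(-48499/23667) = -23667/48499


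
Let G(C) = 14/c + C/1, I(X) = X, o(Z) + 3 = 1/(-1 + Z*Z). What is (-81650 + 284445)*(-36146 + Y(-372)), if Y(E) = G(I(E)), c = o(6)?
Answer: -385144410895/52 ≈ -7.4066e+9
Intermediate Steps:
o(Z) = -3 + 1/(-1 + Z²) (o(Z) = -3 + 1/(-1 + Z*Z) = -3 + 1/(-1 + Z²))
c = -104/35 (c = (4 - 3*6²)/(-1 + 6²) = (4 - 3*36)/(-1 + 36) = (4 - 108)/35 = (1/35)*(-104) = -104/35 ≈ -2.9714)
G(C) = -245/52 + C (G(C) = 14/(-104/35) + C/1 = 14*(-35/104) + C*1 = -245/52 + C)
Y(E) = -245/52 + E
(-81650 + 284445)*(-36146 + Y(-372)) = (-81650 + 284445)*(-36146 + (-245/52 - 372)) = 202795*(-36146 - 19589/52) = 202795*(-1899181/52) = -385144410895/52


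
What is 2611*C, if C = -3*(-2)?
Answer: 15666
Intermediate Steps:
C = 6
2611*C = 2611*6 = 15666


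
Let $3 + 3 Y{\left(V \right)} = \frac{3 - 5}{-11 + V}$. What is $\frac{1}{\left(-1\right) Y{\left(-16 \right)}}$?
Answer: $\frac{81}{79} \approx 1.0253$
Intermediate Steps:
$Y{\left(V \right)} = -1 - \frac{2}{3 \left(-11 + V\right)}$ ($Y{\left(V \right)} = -1 + \frac{\left(3 - 5\right) \frac{1}{-11 + V}}{3} = -1 + \frac{\left(-2\right) \frac{1}{-11 + V}}{3} = -1 - \frac{2}{3 \left(-11 + V\right)}$)
$\frac{1}{\left(-1\right) Y{\left(-16 \right)}} = \frac{1}{\left(-1\right) \frac{\frac{31}{3} - -16}{-11 - 16}} = \frac{1}{\left(-1\right) \frac{\frac{31}{3} + 16}{-27}} = \frac{1}{\left(-1\right) \left(\left(- \frac{1}{27}\right) \frac{79}{3}\right)} = \frac{1}{\left(-1\right) \left(- \frac{79}{81}\right)} = \frac{1}{\frac{79}{81}} = \frac{81}{79}$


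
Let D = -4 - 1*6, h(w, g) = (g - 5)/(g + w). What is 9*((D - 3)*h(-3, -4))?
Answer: -1053/7 ≈ -150.43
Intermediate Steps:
h(w, g) = (-5 + g)/(g + w)
D = -10 (D = -4 - 6 = -10)
9*((D - 3)*h(-3, -4)) = 9*((-10 - 3)*((-5 - 4)/(-4 - 3))) = 9*(-13*(-9)/(-7)) = 9*(-(-13)*(-9)/7) = 9*(-13*9/7) = 9*(-117/7) = -1053/7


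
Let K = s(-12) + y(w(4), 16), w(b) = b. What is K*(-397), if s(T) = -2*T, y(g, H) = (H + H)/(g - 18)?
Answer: -60344/7 ≈ -8620.6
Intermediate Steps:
y(g, H) = 2*H/(-18 + g) (y(g, H) = (2*H)/(-18 + g) = 2*H/(-18 + g))
K = 152/7 (K = -2*(-12) + 2*16/(-18 + 4) = 24 + 2*16/(-14) = 24 + 2*16*(-1/14) = 24 - 16/7 = 152/7 ≈ 21.714)
K*(-397) = (152/7)*(-397) = -60344/7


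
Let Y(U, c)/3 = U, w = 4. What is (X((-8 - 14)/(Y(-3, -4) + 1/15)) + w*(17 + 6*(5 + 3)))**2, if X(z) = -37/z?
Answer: 1633857241/27225 ≈ 60013.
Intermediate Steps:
Y(U, c) = 3*U
(X((-8 - 14)/(Y(-3, -4) + 1/15)) + w*(17 + 6*(5 + 3)))**2 = (-37*(3*(-3) + 1/15)/(-8 - 14) + 4*(17 + 6*(5 + 3)))**2 = (-37/((-22/(-9 + 1/15))) + 4*(17 + 6*8))**2 = (-37/((-22/(-134/15))) + 4*(17 + 48))**2 = (-37/((-22*(-15/134))) + 4*65)**2 = (-37/165/67 + 260)**2 = (-37*67/165 + 260)**2 = (-2479/165 + 260)**2 = (40421/165)**2 = 1633857241/27225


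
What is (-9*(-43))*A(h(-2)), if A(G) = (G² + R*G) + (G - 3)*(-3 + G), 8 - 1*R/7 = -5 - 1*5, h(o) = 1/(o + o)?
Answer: -64629/8 ≈ -8078.6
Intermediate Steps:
h(o) = 1/(2*o)
R = 126 (R = 56 - 7*(-5 - 1*5) = 56 - 7*(-5 - 5) = 56 - 7*(-10) = 56 + 70 = 126)
A(G) = G² + (-3 + G)² + 126*G (A(G) = (G² + 126*G) + (G - 3)*(-3 + G) = (G² + 126*G) + (-3 + G)*(-3 + G) = (G² + 126*G) + (-3 + G)² = G² + (-3 + G)² + 126*G)
(-9*(-43))*A(h(-2)) = (-9*(-43))*(9 + 2*((½)/(-2))² + 120*((½)/(-2))) = 387*(9 + 2*((½)*(-½))² + 120*((½)*(-½))) = 387*(9 + 2*(-¼)² + 120*(-¼)) = 387*(9 + 2*(1/16) - 30) = 387*(9 + ⅛ - 30) = 387*(-167/8) = -64629/8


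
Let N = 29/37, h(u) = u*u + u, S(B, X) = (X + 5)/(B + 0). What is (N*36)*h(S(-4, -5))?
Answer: 0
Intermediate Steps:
S(B, X) = (5 + X)/B
h(u) = u + u² (h(u) = u² + u = u + u²)
N = 29/37 (N = 29*(1/37) = 29/37 ≈ 0.78378)
(N*36)*h(S(-4, -5)) = ((29/37)*36)*(((5 - 5)/(-4))*(1 + (5 - 5)/(-4))) = 1044*((-¼*0)*(1 - ¼*0))/37 = 1044*(0*(1 + 0))/37 = 1044*(0*1)/37 = (1044/37)*0 = 0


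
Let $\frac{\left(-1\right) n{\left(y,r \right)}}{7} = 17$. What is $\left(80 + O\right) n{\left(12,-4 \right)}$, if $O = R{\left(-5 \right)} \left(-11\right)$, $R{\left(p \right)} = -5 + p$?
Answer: $-22610$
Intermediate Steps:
$n{\left(y,r \right)} = -119$ ($n{\left(y,r \right)} = \left(-7\right) 17 = -119$)
$O = 110$ ($O = \left(-5 - 5\right) \left(-11\right) = \left(-10\right) \left(-11\right) = 110$)
$\left(80 + O\right) n{\left(12,-4 \right)} = \left(80 + 110\right) \left(-119\right) = 190 \left(-119\right) = -22610$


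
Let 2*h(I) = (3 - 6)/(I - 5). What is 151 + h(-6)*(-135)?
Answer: 2917/22 ≈ 132.59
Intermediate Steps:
h(I) = -3/(2*(-5 + I)) (h(I) = ((3 - 6)/(I - 5))/2 = (-3/(-5 + I))/2 = -3/(2*(-5 + I)))
151 + h(-6)*(-135) = 151 - 3/(-10 + 2*(-6))*(-135) = 151 - 3/(-10 - 12)*(-135) = 151 - 3/(-22)*(-135) = 151 - 3*(-1/22)*(-135) = 151 + (3/22)*(-135) = 151 - 405/22 = 2917/22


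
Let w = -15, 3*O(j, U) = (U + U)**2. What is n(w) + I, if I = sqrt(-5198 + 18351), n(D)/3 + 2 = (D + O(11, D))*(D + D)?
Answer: -25656 + sqrt(13153) ≈ -25541.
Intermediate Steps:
O(j, U) = 4*U**2/3 (O(j, U) = (U + U)**2/3 = (2*U)**2/3 = (4*U**2)/3 = 4*U**2/3)
n(D) = -6 + 6*D*(D + 4*D**2/3) (n(D) = -6 + 3*((D + 4*D**2/3)*(D + D)) = -6 + 3*((D + 4*D**2/3)*(2*D)) = -6 + 3*(2*D*(D + 4*D**2/3)) = -6 + 6*D*(D + 4*D**2/3))
I = sqrt(13153) ≈ 114.69
n(w) + I = (-6 + 6*(-15)**2 + 8*(-15)**3) + sqrt(13153) = (-6 + 6*225 + 8*(-3375)) + sqrt(13153) = (-6 + 1350 - 27000) + sqrt(13153) = -25656 + sqrt(13153)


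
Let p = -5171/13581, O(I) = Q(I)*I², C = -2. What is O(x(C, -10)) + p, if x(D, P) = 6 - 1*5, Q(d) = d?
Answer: 8410/13581 ≈ 0.61925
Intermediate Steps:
x(D, P) = 1 (x(D, P) = 6 - 5 = 1)
O(I) = I³ (O(I) = I*I² = I³)
p = -5171/13581 (p = -5171*1/13581 = -5171/13581 ≈ -0.38075)
O(x(C, -10)) + p = 1³ - 5171/13581 = 1 - 5171/13581 = 8410/13581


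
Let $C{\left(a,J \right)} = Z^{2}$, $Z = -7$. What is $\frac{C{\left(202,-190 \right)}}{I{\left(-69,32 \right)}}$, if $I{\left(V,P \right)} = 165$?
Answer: $\frac{49}{165} \approx 0.29697$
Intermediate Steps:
$C{\left(a,J \right)} = 49$ ($C{\left(a,J \right)} = \left(-7\right)^{2} = 49$)
$\frac{C{\left(202,-190 \right)}}{I{\left(-69,32 \right)}} = \frac{49}{165}$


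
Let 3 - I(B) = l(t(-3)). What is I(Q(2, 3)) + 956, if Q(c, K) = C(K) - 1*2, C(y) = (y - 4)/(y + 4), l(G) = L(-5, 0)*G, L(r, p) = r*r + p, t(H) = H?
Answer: 1034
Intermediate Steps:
L(r, p) = p + r**2 (L(r, p) = r**2 + p = p + r**2)
l(G) = 25*G (l(G) = (0 + (-5)**2)*G = (0 + 25)*G = 25*G)
C(y) = (-4 + y)/(4 + y)
Q(c, K) = -2 + (-4 + K)/(4 + K) (Q(c, K) = (-4 + K)/(4 + K) - 1*2 = (-4 + K)/(4 + K) - 2 = -2 + (-4 + K)/(4 + K))
I(B) = 78 (I(B) = 3 - 25*(-3) = 3 - 1*(-75) = 3 + 75 = 78)
I(Q(2, 3)) + 956 = 78 + 956 = 1034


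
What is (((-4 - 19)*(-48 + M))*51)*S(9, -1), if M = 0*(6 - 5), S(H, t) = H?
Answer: 506736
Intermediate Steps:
M = 0 (M = 0*1 = 0)
(((-4 - 19)*(-48 + M))*51)*S(9, -1) = (((-4 - 19)*(-48 + 0))*51)*9 = (-23*(-48)*51)*9 = (1104*51)*9 = 56304*9 = 506736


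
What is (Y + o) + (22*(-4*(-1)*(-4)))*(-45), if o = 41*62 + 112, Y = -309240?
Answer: -290746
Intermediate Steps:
o = 2654 (o = 2542 + 112 = 2654)
(Y + o) + (22*(-4*(-1)*(-4)))*(-45) = (-309240 + 2654) + (22*(-4*(-1)*(-4)))*(-45) = -306586 + (22*(4*(-4)))*(-45) = -306586 + (22*(-16))*(-45) = -306586 - 352*(-45) = -306586 + 15840 = -290746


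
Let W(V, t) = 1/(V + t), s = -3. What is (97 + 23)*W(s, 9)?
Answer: 20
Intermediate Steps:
(97 + 23)*W(s, 9) = (97 + 23)/(-3 + 9) = 120/6 = 120*(1/6) = 20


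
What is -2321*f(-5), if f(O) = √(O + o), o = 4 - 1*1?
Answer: -2321*I*√2 ≈ -3282.4*I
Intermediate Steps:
o = 3 (o = 4 - 1 = 3)
f(O) = √(3 + O) (f(O) = √(O + 3) = √(3 + O))
-2321*f(-5) = -2321*√(3 - 5) = -2321*I*√2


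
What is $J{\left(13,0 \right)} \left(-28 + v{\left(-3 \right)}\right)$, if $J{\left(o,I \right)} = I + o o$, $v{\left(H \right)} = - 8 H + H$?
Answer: $-1183$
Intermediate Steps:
$v{\left(H \right)} = - 7 H$
$J{\left(o,I \right)} = I + o^{2}$
$J{\left(13,0 \right)} \left(-28 + v{\left(-3 \right)}\right) = \left(0 + 13^{2}\right) \left(-28 - -21\right) = \left(0 + 169\right) \left(-28 + 21\right) = 169 \left(-7\right) = -1183$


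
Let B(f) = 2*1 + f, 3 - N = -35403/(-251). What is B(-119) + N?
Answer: -64017/251 ≈ -255.05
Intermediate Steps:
N = -34650/251 (N = 3 - (-35403)/(-251) = 3 - (-35403)*(-1)/251 = 3 - 1*35403/251 = 3 - 35403/251 = -34650/251 ≈ -138.05)
B(f) = 2 + f
B(-119) + N = (2 - 119) - 34650/251 = -117 - 34650/251 = -64017/251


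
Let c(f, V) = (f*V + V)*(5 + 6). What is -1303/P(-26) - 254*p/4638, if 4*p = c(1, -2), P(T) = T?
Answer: 3057979/60294 ≈ 50.718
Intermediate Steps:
c(f, V) = 11*V + 11*V*f (c(f, V) = (V*f + V)*11 = (V + V*f)*11 = 11*V + 11*V*f)
p = -11 (p = (11*(-2)*(1 + 1))/4 = (11*(-2)*2)/4 = (¼)*(-44) = -11)
-1303/P(-26) - 254*p/4638 = -1303/(-26) - 254*(-11)/4638 = -1303*(-1/26) + 2794*(1/4638) = 1303/26 + 1397/2319 = 3057979/60294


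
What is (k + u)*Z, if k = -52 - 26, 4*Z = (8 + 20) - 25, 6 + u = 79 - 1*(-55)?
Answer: 75/2 ≈ 37.500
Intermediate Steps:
u = 128 (u = -6 + (79 - 1*(-55)) = -6 + (79 + 55) = -6 + 134 = 128)
Z = ¾ (Z = ((8 + 20) - 25)/4 = (28 - 25)/4 = (¼)*3 = ¾ ≈ 0.75000)
k = -78
(k + u)*Z = (-78 + 128)*(¾) = 50*(¾) = 75/2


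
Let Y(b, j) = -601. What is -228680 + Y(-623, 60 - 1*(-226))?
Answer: -229281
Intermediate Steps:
-228680 + Y(-623, 60 - 1*(-226)) = -228680 - 601 = -229281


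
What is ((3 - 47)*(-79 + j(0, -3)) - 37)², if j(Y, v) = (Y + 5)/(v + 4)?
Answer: 10361961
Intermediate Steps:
j(Y, v) = (5 + Y)/(4 + v)
((3 - 47)*(-79 + j(0, -3)) - 37)² = ((3 - 47)*(-79 + (5 + 0)/(4 - 3)) - 37)² = (-44*(-79 + 5/1) - 37)² = (-44*(-79 + 1*5) - 37)² = (-44*(-79 + 5) - 37)² = (-44*(-74) - 37)² = (3256 - 37)² = 3219² = 10361961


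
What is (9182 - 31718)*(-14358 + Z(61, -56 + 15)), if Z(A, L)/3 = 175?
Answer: 311740488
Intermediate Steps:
Z(A, L) = 525 (Z(A, L) = 3*175 = 525)
(9182 - 31718)*(-14358 + Z(61, -56 + 15)) = (9182 - 31718)*(-14358 + 525) = -22536*(-13833) = 311740488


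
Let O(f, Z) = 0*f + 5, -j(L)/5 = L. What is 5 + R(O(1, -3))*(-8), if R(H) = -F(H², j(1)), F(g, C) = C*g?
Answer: -995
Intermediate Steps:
j(L) = -5*L
O(f, Z) = 5 (O(f, Z) = 0 + 5 = 5)
R(H) = 5*H² (R(H) = -(-5*1)*H² = -(-5)*H² = 5*H²)
5 + R(O(1, -3))*(-8) = 5 + (5*5²)*(-8) = 5 + (5*25)*(-8) = 5 + 125*(-8) = 5 - 1000 = -995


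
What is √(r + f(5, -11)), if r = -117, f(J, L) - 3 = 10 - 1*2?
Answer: I*√106 ≈ 10.296*I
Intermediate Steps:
f(J, L) = 11 (f(J, L) = 3 + (10 - 1*2) = 3 + (10 - 2) = 3 + 8 = 11)
√(r + f(5, -11)) = √(-117 + 11) = √(-106) = I*√106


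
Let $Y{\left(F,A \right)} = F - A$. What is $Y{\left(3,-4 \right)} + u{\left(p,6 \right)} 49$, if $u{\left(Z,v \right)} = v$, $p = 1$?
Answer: $301$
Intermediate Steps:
$Y{\left(3,-4 \right)} + u{\left(p,6 \right)} 49 = \left(3 - -4\right) + 6 \cdot 49 = \left(3 + 4\right) + 294 = 7 + 294 = 301$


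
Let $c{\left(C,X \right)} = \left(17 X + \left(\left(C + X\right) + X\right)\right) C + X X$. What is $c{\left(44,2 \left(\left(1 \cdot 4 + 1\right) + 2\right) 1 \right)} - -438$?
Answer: $14274$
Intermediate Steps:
$c{\left(C,X \right)} = X^{2} + C \left(C + 19 X\right)$ ($c{\left(C,X \right)} = \left(17 X + \left(C + 2 X\right)\right) C + X^{2} = \left(C + 19 X\right) C + X^{2} = C \left(C + 19 X\right) + X^{2} = X^{2} + C \left(C + 19 X\right)$)
$c{\left(44,2 \left(\left(1 \cdot 4 + 1\right) + 2\right) 1 \right)} - -438 = \left(44^{2} + \left(2 \left(\left(1 \cdot 4 + 1\right) + 2\right) 1\right)^{2} + 19 \cdot 44 \cdot 2 \left(\left(1 \cdot 4 + 1\right) + 2\right) 1\right) - -438 = \left(1936 + \left(2 \left(\left(4 + 1\right) + 2\right) 1\right)^{2} + 19 \cdot 44 \cdot 2 \left(\left(4 + 1\right) + 2\right) 1\right) + 438 = \left(1936 + \left(2 \left(5 + 2\right) 1\right)^{2} + 19 \cdot 44 \cdot 2 \left(5 + 2\right) 1\right) + 438 = \left(1936 + \left(2 \cdot 7 \cdot 1\right)^{2} + 19 \cdot 44 \cdot 2 \cdot 7 \cdot 1\right) + 438 = \left(1936 + \left(14 \cdot 1\right)^{2} + 19 \cdot 44 \cdot 14 \cdot 1\right) + 438 = \left(1936 + 14^{2} + 19 \cdot 44 \cdot 14\right) + 438 = \left(1936 + 196 + 11704\right) + 438 = 13836 + 438 = 14274$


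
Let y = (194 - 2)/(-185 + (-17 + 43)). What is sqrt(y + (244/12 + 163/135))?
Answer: 2*sqrt(28914945)/2385 ≈ 4.5092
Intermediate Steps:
y = -64/53 (y = 192/(-185 + 26) = 192/(-159) = 192*(-1/159) = -64/53 ≈ -1.2075)
sqrt(y + (244/12 + 163/135)) = sqrt(-64/53 + (244/12 + 163/135)) = sqrt(-64/53 + (244*(1/12) + 163*(1/135))) = sqrt(-64/53 + (61/3 + 163/135)) = sqrt(-64/53 + 2908/135) = sqrt(145484/7155) = 2*sqrt(28914945)/2385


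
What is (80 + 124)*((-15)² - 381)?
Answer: -31824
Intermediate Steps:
(80 + 124)*((-15)² - 381) = 204*(225 - 381) = 204*(-156) = -31824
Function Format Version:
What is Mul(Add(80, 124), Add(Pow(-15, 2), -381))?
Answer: -31824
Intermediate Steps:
Mul(Add(80, 124), Add(Pow(-15, 2), -381)) = Mul(204, Add(225, -381)) = Mul(204, -156) = -31824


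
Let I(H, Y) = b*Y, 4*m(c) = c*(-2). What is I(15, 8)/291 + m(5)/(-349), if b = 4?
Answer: 23791/203118 ≈ 0.11713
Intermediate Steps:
m(c) = -c/2 (m(c) = (c*(-2))/4 = (-2*c)/4 = -c/2)
I(H, Y) = 4*Y
I(15, 8)/291 + m(5)/(-349) = (4*8)/291 - ½*5/(-349) = 32*(1/291) - 5/2*(-1/349) = 32/291 + 5/698 = 23791/203118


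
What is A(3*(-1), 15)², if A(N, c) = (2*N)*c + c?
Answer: 5625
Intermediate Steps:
A(N, c) = c + 2*N*c (A(N, c) = 2*N*c + c = c + 2*N*c)
A(3*(-1), 15)² = (15*(1 + 2*(3*(-1))))² = (15*(1 + 2*(-3)))² = (15*(1 - 6))² = (15*(-5))² = (-75)² = 5625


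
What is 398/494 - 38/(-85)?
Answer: 26301/20995 ≈ 1.2527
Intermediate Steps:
398/494 - 38/(-85) = 398*(1/494) - 38*(-1/85) = 199/247 + 38/85 = 26301/20995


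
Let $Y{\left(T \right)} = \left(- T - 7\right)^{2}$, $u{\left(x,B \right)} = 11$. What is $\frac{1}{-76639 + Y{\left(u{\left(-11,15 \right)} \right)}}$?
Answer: $- \frac{1}{76315} \approx -1.3104 \cdot 10^{-5}$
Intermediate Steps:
$Y{\left(T \right)} = \left(-7 - T\right)^{2}$
$\frac{1}{-76639 + Y{\left(u{\left(-11,15 \right)} \right)}} = \frac{1}{-76639 + \left(7 + 11\right)^{2}} = \frac{1}{-76639 + 18^{2}} = \frac{1}{-76639 + 324} = \frac{1}{-76315} = - \frac{1}{76315}$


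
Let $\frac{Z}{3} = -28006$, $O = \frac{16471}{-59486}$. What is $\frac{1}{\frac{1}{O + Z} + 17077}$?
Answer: $\frac{713987317}{12192761403911} \approx 5.8558 \cdot 10^{-5}$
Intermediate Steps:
$O = - \frac{2353}{8498}$ ($O = 16471 \left(- \frac{1}{59486}\right) = - \frac{2353}{8498} \approx -0.27689$)
$Z = -84018$ ($Z = 3 \left(-28006\right) = -84018$)
$\frac{1}{\frac{1}{O + Z} + 17077} = \frac{1}{\frac{1}{- \frac{2353}{8498} - 84018} + 17077} = \frac{1}{\frac{1}{- \frac{713987317}{8498}} + 17077} = \frac{1}{- \frac{8498}{713987317} + 17077} = \frac{1}{\frac{12192761403911}{713987317}} = \frac{713987317}{12192761403911}$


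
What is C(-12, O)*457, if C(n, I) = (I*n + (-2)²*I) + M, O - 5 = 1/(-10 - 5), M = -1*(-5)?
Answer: -236269/15 ≈ -15751.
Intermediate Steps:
M = 5
O = 74/15 (O = 5 + 1/(-10 - 5) = 5 + 1/(-15) = 5 - 1/15 = 74/15 ≈ 4.9333)
C(n, I) = 5 + 4*I + I*n (C(n, I) = (I*n + (-2)²*I) + 5 = (I*n + 4*I) + 5 = (4*I + I*n) + 5 = 5 + 4*I + I*n)
C(-12, O)*457 = (5 + 4*(74/15) + (74/15)*(-12))*457 = (5 + 296/15 - 296/5)*457 = -517/15*457 = -236269/15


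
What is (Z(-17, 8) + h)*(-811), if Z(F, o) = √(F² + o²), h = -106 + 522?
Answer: -337376 - 811*√353 ≈ -3.5261e+5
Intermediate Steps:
h = 416
(Z(-17, 8) + h)*(-811) = (√((-17)² + 8²) + 416)*(-811) = (√(289 + 64) + 416)*(-811) = (√353 + 416)*(-811) = (416 + √353)*(-811) = -337376 - 811*√353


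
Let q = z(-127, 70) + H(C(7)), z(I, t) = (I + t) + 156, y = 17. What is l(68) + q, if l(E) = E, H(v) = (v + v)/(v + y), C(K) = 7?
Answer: 2011/12 ≈ 167.58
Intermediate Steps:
z(I, t) = 156 + I + t
H(v) = 2*v/(17 + v) (H(v) = (v + v)/(v + 17) = (2*v)/(17 + v) = 2*v/(17 + v))
q = 1195/12 (q = (156 - 127 + 70) + 2*7/(17 + 7) = 99 + 2*7/24 = 99 + 2*7*(1/24) = 99 + 7/12 = 1195/12 ≈ 99.583)
l(68) + q = 68 + 1195/12 = 2011/12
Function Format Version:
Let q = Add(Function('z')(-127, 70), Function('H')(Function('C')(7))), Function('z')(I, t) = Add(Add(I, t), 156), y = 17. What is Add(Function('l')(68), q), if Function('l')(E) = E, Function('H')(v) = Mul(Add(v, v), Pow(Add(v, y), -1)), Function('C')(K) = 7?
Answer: Rational(2011, 12) ≈ 167.58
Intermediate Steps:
Function('z')(I, t) = Add(156, I, t)
Function('H')(v) = Mul(2, v, Pow(Add(17, v), -1)) (Function('H')(v) = Mul(Add(v, v), Pow(Add(v, 17), -1)) = Mul(Mul(2, v), Pow(Add(17, v), -1)) = Mul(2, v, Pow(Add(17, v), -1)))
q = Rational(1195, 12) (q = Add(Add(156, -127, 70), Mul(2, 7, Pow(Add(17, 7), -1))) = Add(99, Mul(2, 7, Pow(24, -1))) = Add(99, Mul(2, 7, Rational(1, 24))) = Add(99, Rational(7, 12)) = Rational(1195, 12) ≈ 99.583)
Add(Function('l')(68), q) = Add(68, Rational(1195, 12)) = Rational(2011, 12)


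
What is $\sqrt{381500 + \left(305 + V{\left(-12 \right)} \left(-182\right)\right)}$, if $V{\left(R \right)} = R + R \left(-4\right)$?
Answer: $\sqrt{375253} \approx 612.58$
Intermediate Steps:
$V{\left(R \right)} = - 3 R$ ($V{\left(R \right)} = R - 4 R = - 3 R$)
$\sqrt{381500 + \left(305 + V{\left(-12 \right)} \left(-182\right)\right)} = \sqrt{381500 + \left(305 + \left(-3\right) \left(-12\right) \left(-182\right)\right)} = \sqrt{381500 + \left(305 + 36 \left(-182\right)\right)} = \sqrt{381500 + \left(305 - 6552\right)} = \sqrt{381500 - 6247} = \sqrt{375253}$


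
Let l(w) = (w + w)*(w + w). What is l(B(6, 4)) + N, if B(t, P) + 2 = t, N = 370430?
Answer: 370494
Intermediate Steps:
B(t, P) = -2 + t
l(w) = 4*w² (l(w) = (2*w)*(2*w) = 4*w²)
l(B(6, 4)) + N = 4*(-2 + 6)² + 370430 = 4*4² + 370430 = 4*16 + 370430 = 64 + 370430 = 370494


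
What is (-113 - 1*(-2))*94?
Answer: -10434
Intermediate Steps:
(-113 - 1*(-2))*94 = (-113 + 2)*94 = -111*94 = -10434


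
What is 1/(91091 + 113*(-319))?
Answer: 1/55044 ≈ 1.8167e-5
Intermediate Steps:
1/(91091 + 113*(-319)) = 1/(91091 - 36047) = 1/55044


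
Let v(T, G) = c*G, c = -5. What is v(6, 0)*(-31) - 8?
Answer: -8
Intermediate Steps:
v(T, G) = -5*G
v(6, 0)*(-31) - 8 = -5*0*(-31) - 8 = 0*(-31) - 8 = 0 - 8 = -8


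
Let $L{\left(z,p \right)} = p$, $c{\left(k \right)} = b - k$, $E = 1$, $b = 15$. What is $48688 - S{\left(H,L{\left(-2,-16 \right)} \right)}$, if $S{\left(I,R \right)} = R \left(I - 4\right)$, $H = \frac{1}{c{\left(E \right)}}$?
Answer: $\frac{340376}{7} \approx 48625.0$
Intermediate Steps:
$c{\left(k \right)} = 15 - k$
$H = \frac{1}{14}$ ($H = \frac{1}{15 - 1} = \frac{1}{14} \approx 0.071429$)
$S{\left(I,R \right)} = R \left(-4 + I\right)$
$48688 - S{\left(H,L{\left(-2,-16 \right)} \right)} = 48688 - - 16 \left(-4 + \frac{1}{14}\right) = 48688 - \left(-16\right) \left(- \frac{55}{14}\right) = 48688 - \frac{440}{7} = \frac{340376}{7}$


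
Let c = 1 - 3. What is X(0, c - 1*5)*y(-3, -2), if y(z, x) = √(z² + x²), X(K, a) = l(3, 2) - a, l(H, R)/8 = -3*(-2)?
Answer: 55*√13 ≈ 198.31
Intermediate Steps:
c = -2
l(H, R) = 48 (l(H, R) = 8*(-3*(-2)) = 8*6 = 48)
X(K, a) = 48 - a
y(z, x) = √(x² + z²)
X(0, c - 1*5)*y(-3, -2) = (48 - (-2 - 1*5))*√((-2)² + (-3)²) = (48 - (-2 - 5))*√(4 + 9) = (48 - 1*(-7))*√13 = (48 + 7)*√13 = 55*√13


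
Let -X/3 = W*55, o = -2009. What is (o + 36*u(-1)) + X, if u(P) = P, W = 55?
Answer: -11120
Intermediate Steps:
X = -9075 (X = -165*55 = -3*3025 = -9075)
(o + 36*u(-1)) + X = (-2009 + 36*(-1)) - 9075 = (-2009 - 36) - 9075 = -2045 - 9075 = -11120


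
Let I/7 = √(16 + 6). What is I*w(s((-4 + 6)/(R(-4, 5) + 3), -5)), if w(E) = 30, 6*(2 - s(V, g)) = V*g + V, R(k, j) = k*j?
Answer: 210*√22 ≈ 984.99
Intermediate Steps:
R(k, j) = j*k
s(V, g) = 2 - V/6 - V*g/6 (s(V, g) = 2 - (V*g + V)/6 = 2 - (V + V*g)/6 = 2 + (-V/6 - V*g/6) = 2 - V/6 - V*g/6)
I = 7*√22 (I = 7*√(16 + 6) = 7*√22 ≈ 32.833)
I*w(s((-4 + 6)/(R(-4, 5) + 3), -5)) = (7*√22)*30 = 210*√22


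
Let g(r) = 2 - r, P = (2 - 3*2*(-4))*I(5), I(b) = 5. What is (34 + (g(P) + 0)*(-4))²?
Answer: 298116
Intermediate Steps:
P = 130 (P = (2 - 3*2*(-4))*5 = (2 - 6*(-4))*5 = (2 + 24)*5 = 26*5 = 130)
(34 + (g(P) + 0)*(-4))² = (34 + ((2 - 1*130) + 0)*(-4))² = (34 + ((2 - 130) + 0)*(-4))² = (34 + (-128 + 0)*(-4))² = (34 - 128*(-4))² = (34 + 512)² = 546² = 298116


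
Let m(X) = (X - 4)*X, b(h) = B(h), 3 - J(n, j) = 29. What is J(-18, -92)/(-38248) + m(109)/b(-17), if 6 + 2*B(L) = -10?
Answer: -54718519/38248 ≈ -1430.6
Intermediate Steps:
B(L) = -8 (B(L) = -3 + (½)*(-10) = -3 - 5 = -8)
J(n, j) = -26 (J(n, j) = 3 - 1*29 = 3 - 29 = -26)
b(h) = -8
m(X) = X*(-4 + X) (m(X) = (-4 + X)*X = X*(-4 + X))
J(-18, -92)/(-38248) + m(109)/b(-17) = -26/(-38248) + (109*(-4 + 109))/(-8) = -26*(-1/38248) + (109*105)*(-⅛) = 13/19124 + 11445*(-⅛) = 13/19124 - 11445/8 = -54718519/38248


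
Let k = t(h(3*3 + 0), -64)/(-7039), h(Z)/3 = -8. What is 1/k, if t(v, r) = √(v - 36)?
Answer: 7039*I*√15/30 ≈ 908.73*I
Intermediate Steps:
h(Z) = -24 (h(Z) = 3*(-8) = -24)
t(v, r) = √(-36 + v)
k = -2*I*√15/7039 (k = √(-36 - 24)/(-7039) = √(-60)*(-1/7039) = (2*I*√15)*(-1/7039) = -2*I*√15/7039 ≈ -0.0011004*I)
1/k = 1/(-2*I*√15/7039) = 7039*I*√15/30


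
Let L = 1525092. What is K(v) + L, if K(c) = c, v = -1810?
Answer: 1523282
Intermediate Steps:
K(v) + L = -1810 + 1525092 = 1523282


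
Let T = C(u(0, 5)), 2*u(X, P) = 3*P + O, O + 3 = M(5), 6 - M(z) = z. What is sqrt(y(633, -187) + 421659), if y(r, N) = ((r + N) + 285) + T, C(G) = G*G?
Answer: sqrt(1689729)/2 ≈ 649.95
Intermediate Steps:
M(z) = 6 - z
O = -2 (O = -3 + (6 - 1*5) = -3 + (6 - 5) = -3 + 1 = -2)
u(X, P) = -1 + 3*P/2 (u(X, P) = (3*P - 2)/2 = (-2 + 3*P)/2 = -1 + 3*P/2)
C(G) = G**2
T = 169/4 (T = (-1 + (3/2)*5)**2 = (-1 + 15/2)**2 = (13/2)**2 = 169/4 ≈ 42.250)
y(r, N) = 1309/4 + N + r (y(r, N) = ((r + N) + 285) + 169/4 = ((N + r) + 285) + 169/4 = (285 + N + r) + 169/4 = 1309/4 + N + r)
sqrt(y(633, -187) + 421659) = sqrt((1309/4 - 187 + 633) + 421659) = sqrt(3093/4 + 421659) = sqrt(1689729/4) = sqrt(1689729)/2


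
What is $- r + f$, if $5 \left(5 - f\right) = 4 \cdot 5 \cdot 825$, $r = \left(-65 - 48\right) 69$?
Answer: $4502$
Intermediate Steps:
$r = -7797$ ($r = \left(-113\right) 69 = -7797$)
$f = -3295$ ($f = 5 - \frac{4 \cdot 5 \cdot 825}{5} = 5 - \frac{20 \cdot 825}{5} = 5 - 3300 = -3295$)
$- r + f = \left(-1\right) \left(-7797\right) - 3295 = 7797 - 3295 = 4502$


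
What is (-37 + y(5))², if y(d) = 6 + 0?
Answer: 961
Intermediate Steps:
y(d) = 6
(-37 + y(5))² = (-37 + 6)² = (-31)² = 961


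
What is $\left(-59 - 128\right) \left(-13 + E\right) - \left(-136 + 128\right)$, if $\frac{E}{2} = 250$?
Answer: $-91061$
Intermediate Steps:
$E = 500$ ($E = 2 \cdot 250 = 500$)
$\left(-59 - 128\right) \left(-13 + E\right) - \left(-136 + 128\right) = \left(-59 - 128\right) \left(-13 + 500\right) - \left(-136 + 128\right) = \left(-187\right) 487 - -8 = -91069 + 8 = -91061$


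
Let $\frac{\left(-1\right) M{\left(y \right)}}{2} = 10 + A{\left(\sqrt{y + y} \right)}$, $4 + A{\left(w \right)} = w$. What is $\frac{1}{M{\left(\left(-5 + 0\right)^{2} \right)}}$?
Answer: $\frac{3}{14} - \frac{5 \sqrt{2}}{28} \approx -0.038252$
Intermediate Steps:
$A{\left(w \right)} = -4 + w$
$M{\left(y \right)} = -12 - 2 \sqrt{2} \sqrt{y}$ ($M{\left(y \right)} = - 2 \left(10 + \left(-4 + \sqrt{y + y}\right)\right) = - 2 \left(10 + \left(-4 + \sqrt{2 y}\right)\right) = - 2 \left(10 + \left(-4 + \sqrt{2} \sqrt{y}\right)\right) = - 2 \left(6 + \sqrt{2} \sqrt{y}\right) = -12 - 2 \sqrt{2} \sqrt{y}$)
$\frac{1}{M{\left(\left(-5 + 0\right)^{2} \right)}} = \frac{1}{-12 - 2 \sqrt{2} \sqrt{\left(-5 + 0\right)^{2}}} = \frac{1}{-12 - 2 \sqrt{2} \sqrt{\left(-5\right)^{2}}} = \frac{1}{-12 - 2 \sqrt{2} \sqrt{25}} = \frac{1}{-12 - 2 \sqrt{2} \cdot 5} = \frac{1}{-12 - 10 \sqrt{2}}$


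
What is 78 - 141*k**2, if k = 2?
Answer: -486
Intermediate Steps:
78 - 141*k**2 = 78 - 141*2**2 = 78 - 141*4 = 78 - 564 = -486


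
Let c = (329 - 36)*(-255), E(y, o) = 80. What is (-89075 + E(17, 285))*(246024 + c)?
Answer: -15245644455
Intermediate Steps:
c = -74715 (c = 293*(-255) = -74715)
(-89075 + E(17, 285))*(246024 + c) = (-89075 + 80)*(246024 - 74715) = -88995*171309 = -15245644455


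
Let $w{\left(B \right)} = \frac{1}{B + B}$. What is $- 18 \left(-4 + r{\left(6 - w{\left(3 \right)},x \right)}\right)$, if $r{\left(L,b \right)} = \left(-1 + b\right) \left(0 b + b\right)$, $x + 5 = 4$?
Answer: $36$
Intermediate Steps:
$x = -1$ ($x = -5 + 4 = -1$)
$w{\left(B \right)} = \frac{1}{2 B}$
$r{\left(L,b \right)} = b \left(-1 + b\right)$ ($r{\left(L,b \right)} = \left(-1 + b\right) \left(0 + b\right) = \left(-1 + b\right) b = b \left(-1 + b\right)$)
$- 18 \left(-4 + r{\left(6 - w{\left(3 \right)},x \right)}\right) = - 18 \left(-4 - \left(-1 - 1\right)\right) = - 18 \left(-4 - -2\right) = - 18 \left(-4 + 2\right) = \left(-18\right) \left(-2\right) = 36$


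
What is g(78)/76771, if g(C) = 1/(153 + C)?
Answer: 1/17734101 ≈ 5.6389e-8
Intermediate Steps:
g(78)/76771 = 1/((153 + 78)*76771) = (1/76771)/231 = (1/231)*(1/76771) = 1/17734101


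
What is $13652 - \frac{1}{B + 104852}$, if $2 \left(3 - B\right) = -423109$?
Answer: $\frac{8639244986}{632819} \approx 13652.0$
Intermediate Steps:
$B = \frac{423115}{2}$ ($B = 3 - - \frac{423109}{2} = 3 + \frac{423109}{2} = \frac{423115}{2} \approx 2.1156 \cdot 10^{5}$)
$13652 - \frac{1}{B + 104852} = 13652 - \frac{1}{\frac{423115}{2} + 104852} = 13652 - \frac{1}{\frac{632819}{2}} = 13652 - \frac{2}{632819} = \frac{8639244986}{632819}$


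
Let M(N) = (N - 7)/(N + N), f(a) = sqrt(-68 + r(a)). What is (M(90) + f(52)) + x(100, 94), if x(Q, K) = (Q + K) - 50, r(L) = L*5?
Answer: 26003/180 + 8*sqrt(3) ≈ 158.32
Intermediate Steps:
r(L) = 5*L
f(a) = sqrt(-68 + 5*a)
x(Q, K) = -50 + K + Q (x(Q, K) = (K + Q) - 50 = -50 + K + Q)
M(N) = (-7 + N)/(2*N) (M(N) = (-7 + N)/((2*N)) = (-7 + N)*(1/(2*N)) = (-7 + N)/(2*N))
(M(90) + f(52)) + x(100, 94) = ((1/2)*(-7 + 90)/90 + sqrt(-68 + 5*52)) + (-50 + 94 + 100) = ((1/2)*(1/90)*83 + sqrt(-68 + 260)) + 144 = (83/180 + sqrt(192)) + 144 = (83/180 + 8*sqrt(3)) + 144 = 26003/180 + 8*sqrt(3)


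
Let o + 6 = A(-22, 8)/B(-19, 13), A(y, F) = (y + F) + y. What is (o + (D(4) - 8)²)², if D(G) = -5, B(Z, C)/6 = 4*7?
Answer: 5193841/196 ≈ 26499.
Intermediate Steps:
A(y, F) = F + 2*y (A(y, F) = (F + y) + y = F + 2*y)
B(Z, C) = 168 (B(Z, C) = 6*(4*7) = 6*28 = 168)
o = -87/14 (o = -6 + (8 + 2*(-22))/168 = -6 + (8 - 44)*(1/168) = -6 - 36*1/168 = -6 - 3/14 = -87/14 ≈ -6.2143)
(o + (D(4) - 8)²)² = (-87/14 + (-5 - 8)²)² = (-87/14 + (-13)²)² = (-87/14 + 169)² = (2279/14)² = 5193841/196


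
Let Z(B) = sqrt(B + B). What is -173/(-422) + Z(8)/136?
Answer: 1576/3587 ≈ 0.43936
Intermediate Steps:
Z(B) = sqrt(2)*sqrt(B) (Z(B) = sqrt(2*B) = sqrt(2)*sqrt(B))
-173/(-422) + Z(8)/136 = -173/(-422) + (sqrt(2)*sqrt(8))/136 = -173*(-1/422) + (sqrt(2)*(2*sqrt(2)))*(1/136) = 173/422 + 4*(1/136) = 173/422 + 1/34 = 1576/3587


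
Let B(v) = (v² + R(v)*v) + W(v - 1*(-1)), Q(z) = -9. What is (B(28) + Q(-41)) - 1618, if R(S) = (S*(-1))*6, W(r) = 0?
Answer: -5547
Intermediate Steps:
R(S) = -6*S (R(S) = -S*6 = -6*S)
B(v) = -5*v² (B(v) = (v² + (-6*v)*v) + 0 = (v² - 6*v²) + 0 = -5*v² + 0 = -5*v²)
(B(28) + Q(-41)) - 1618 = (-5*28² - 9) - 1618 = (-5*784 - 9) - 1618 = (-3920 - 9) - 1618 = -3929 - 1618 = -5547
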